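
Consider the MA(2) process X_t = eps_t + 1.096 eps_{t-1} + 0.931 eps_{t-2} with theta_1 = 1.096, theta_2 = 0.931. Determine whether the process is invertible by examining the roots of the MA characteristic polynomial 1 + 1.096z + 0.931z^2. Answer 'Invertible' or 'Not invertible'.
\text{Invertible}

The MA(q) characteristic polynomial is P(z) = 1 + 1.096z + 0.931z^2.
Invertibility requires all roots to lie outside the unit circle, i.e. |z| > 1 for every root.
Set 1 + (1.096) z + (0.931) z^2 = 0, i.e. a z^2 + b z + c = 0 with a = 0.931, b = 1.096, c = 1.
Discriminant D = b^2 - 4ac = (1.096)^2 - 4*(0.931)*1 = 1.201216 - (3.724) = -2.522784.
D < 0, so the roots are the complex-conjugate pair z = (-b +/- i sqrt(-D)) / (2a) = -0.5886 +/- 0.853i.
For a conjugate pair |z|^2 = z * conj(z) = (product of roots) = c/a = 1/(0.931) = 1.074114, so |z| = sqrt(1.074114) = 1.0364 for both roots.
Moduli of all roots: 1.0364, 1.0364.
All moduli strictly greater than 1? Yes.
Verdict: Invertible.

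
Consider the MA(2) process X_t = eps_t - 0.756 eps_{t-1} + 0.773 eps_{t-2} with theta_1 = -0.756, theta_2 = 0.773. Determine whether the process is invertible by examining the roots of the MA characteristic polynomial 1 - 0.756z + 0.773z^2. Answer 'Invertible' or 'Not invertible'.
\text{Invertible}

The MA(q) characteristic polynomial is P(z) = 1 - 0.756z + 0.773z^2.
Invertibility requires all roots to lie outside the unit circle, i.e. |z| > 1 for every root.
Set 1 + (-0.756) z + (0.773) z^2 = 0, i.e. a z^2 + b z + c = 0 with a = 0.773, b = -0.756, c = 1.
Discriminant D = b^2 - 4ac = (-0.756)^2 - 4*(0.773)*1 = 0.571536 - (3.092) = -2.520464.
D < 0, so the roots are the complex-conjugate pair z = (-b +/- i sqrt(-D)) / (2a) = 0.489 +/- 1.0269i.
For a conjugate pair |z|^2 = z * conj(z) = (product of roots) = c/a = 1/(0.773) = 1.293661, so |z| = sqrt(1.293661) = 1.1374 for both roots.
Moduli of all roots: 1.1374, 1.1374.
All moduli strictly greater than 1? Yes.
Verdict: Invertible.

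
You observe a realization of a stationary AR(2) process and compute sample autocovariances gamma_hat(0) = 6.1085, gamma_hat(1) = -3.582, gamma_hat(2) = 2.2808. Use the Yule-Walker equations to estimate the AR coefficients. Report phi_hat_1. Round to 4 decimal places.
\hat\phi_{1} = -0.5600

The Yule-Walker equations for an AR(p) process read, in matrix form,
  Gamma_p phi = r_p,   with   (Gamma_p)_{ij} = gamma(|i - j|),
                       (r_p)_i = gamma(i),   i,j = 1..p.
Substitute the sample gammas (Toeplitz matrix and right-hand side of size 2):
  Gamma_p = [[6.1085, -3.582], [-3.582, 6.1085]]
  r_p     = [-3.582, 2.2808]
Written out:
  6.1085 phi_1 - 3.582 phi_2 = -3.582
  -3.582 phi_1 + 6.1085 phi_2 = 2.2808
Solve by Cramer's rule:
  det = gamma(0)^2 - gamma(1)^2 = (6.1085)^2 - (-3.582)^2 = 37.31377225 - 12.830724 = 24.48304825
  phi_hat_1 = [gamma(1) gamma(0) - gamma(1) gamma(2)] / det = [(-3.582)(6.1085) - (-3.582)(2.2808)] / 24.48304825 = -13.7108214 / 24.48304825 = -0.56
  phi_hat_2 = [gamma(0) gamma(2) - gamma(1)^2] / det = [(6.1085)(2.2808) - (-3.582)^2] / 24.48304825 = 1.1015428 / 24.48304825 = 0.045
So phi_hat = [-0.5600, 0.0450].
Therefore phi_hat_1 = -0.5600.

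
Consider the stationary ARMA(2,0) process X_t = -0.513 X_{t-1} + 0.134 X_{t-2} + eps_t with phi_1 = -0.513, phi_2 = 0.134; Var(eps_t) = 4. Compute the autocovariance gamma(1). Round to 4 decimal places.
\gamma(1) = -3.7173

Multiply the model equation by X_{t-k} and take expectations. With theta_0 = psi_0 = 1 and psi_j the MA(infinity) weights, this gives
  gamma(k) - sum_i phi_i gamma(k-i) = c_k,
  c_k = sigma^2 * sum_{j=k..q} theta_j psi_{j-k}   (c_k = 0 for k > q),
using gamma(-m) = gamma(m).
Pure AR (q = 0): c_0 = sigma^2 = 4, c_k = 0 for k >= 1.
Equations for k = 0, 1, 2 (AR order 2, c_2 = 0):
  (E0) gamma(0) = phi_1 gamma(1) + phi_2 gamma(2) + c_0
  (E1) gamma(1) = phi_1 gamma(0) + phi_2 gamma(1) + c_1
  (E2) gamma(2) = phi_1 gamma(1) + phi_2 gamma(0)
From (E1): gamma(1) = A gamma(0) + B with
  A = phi_1 / (1 - phi_2) = -0.513 / 0.866 = -0.592379,   B = c_1 / (1 - phi_2) = 0 / 0.866 = 0.
Insert (E2) into (E0): gamma(0) (1 - phi_2^2) = phi_1 (1 + phi_2) gamma(1) + c_0.
  phi_1 (1 + phi_2) = (-0.513)(1.134) = -0.581742,   1 - phi_2^2 = 0.982044.
Replace gamma(1) by A gamma(0) + B and collect gamma(0):
  gamma(0) [0.982044 - (-0.581742)(-0.592379)] = c_0 = 4
  gamma(0) * 0.637432 = 4
  gamma(0) = 4 / 0.637432 = 6.275175.
  gamma(1) = A gamma(0) = (-0.592379)(6.275175) = -3.71728.
Therefore gamma(1) = -3.7173 (to 4 decimal places).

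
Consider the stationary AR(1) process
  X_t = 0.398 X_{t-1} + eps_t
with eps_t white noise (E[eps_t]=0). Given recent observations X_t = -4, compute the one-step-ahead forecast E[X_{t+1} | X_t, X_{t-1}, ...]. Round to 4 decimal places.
E[X_{t+1} \mid \mathcal F_t] = -1.5920

For an AR(p) model X_t = c + sum_i phi_i X_{t-i} + eps_t, the
one-step-ahead conditional mean is
  E[X_{t+1} | X_t, ...] = c + sum_i phi_i X_{t+1-i}.
Substitute known values:
  E[X_{t+1} | ...] = (0.398) * (-4)
                   = -1.5920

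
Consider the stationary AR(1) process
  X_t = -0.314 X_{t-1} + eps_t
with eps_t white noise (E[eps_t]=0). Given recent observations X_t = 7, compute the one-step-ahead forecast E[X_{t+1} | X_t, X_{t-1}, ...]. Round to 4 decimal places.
E[X_{t+1} \mid \mathcal F_t] = -2.1980

For an AR(p) model X_t = c + sum_i phi_i X_{t-i} + eps_t, the
one-step-ahead conditional mean is
  E[X_{t+1} | X_t, ...] = c + sum_i phi_i X_{t+1-i}.
Substitute known values:
  E[X_{t+1} | ...] = (-0.314) * (7)
                   = -2.1980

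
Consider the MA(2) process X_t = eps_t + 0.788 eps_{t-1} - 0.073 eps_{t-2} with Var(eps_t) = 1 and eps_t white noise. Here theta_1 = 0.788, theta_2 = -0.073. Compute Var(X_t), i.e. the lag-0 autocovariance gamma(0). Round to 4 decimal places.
\gamma(0) = 1.6263

For an MA(q) process X_t = eps_t + sum_i theta_i eps_{t-i} with
Var(eps_t) = sigma^2, the variance is
  gamma(0) = sigma^2 * (1 + sum_i theta_i^2).
  sum_i theta_i^2 = (0.788)^2 + (-0.073)^2 = 0.620944 + 0.005329 = 0.626273.
  gamma(0) = 1 * (1 + 0.626273) = 1 * 1.626273 = 1.626273, which rounds to 1.6263.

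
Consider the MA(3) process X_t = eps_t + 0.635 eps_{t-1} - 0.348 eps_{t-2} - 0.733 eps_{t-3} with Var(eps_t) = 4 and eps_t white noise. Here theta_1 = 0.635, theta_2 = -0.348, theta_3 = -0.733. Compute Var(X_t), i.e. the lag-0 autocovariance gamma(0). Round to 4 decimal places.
\gamma(0) = 8.2465

For an MA(q) process X_t = eps_t + sum_i theta_i eps_{t-i} with
Var(eps_t) = sigma^2, the variance is
  gamma(0) = sigma^2 * (1 + sum_i theta_i^2).
  sum_i theta_i^2 = (0.635)^2 + (-0.348)^2 + (-0.733)^2 = 0.403225 + 0.121104 + 0.537289 = 1.061618.
  gamma(0) = 4 * (1 + 1.061618) = 4 * 2.061618 = 8.246472, which rounds to 8.2465.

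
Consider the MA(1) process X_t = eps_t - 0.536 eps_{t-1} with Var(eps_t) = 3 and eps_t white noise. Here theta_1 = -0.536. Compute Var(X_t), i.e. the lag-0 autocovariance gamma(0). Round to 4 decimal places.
\gamma(0) = 3.8619

For an MA(q) process X_t = eps_t + sum_i theta_i eps_{t-i} with
Var(eps_t) = sigma^2, the variance is
  gamma(0) = sigma^2 * (1 + sum_i theta_i^2).
  sum_i theta_i^2 = (-0.536)^2 = 0.287296.
  gamma(0) = 3 * (1 + 0.287296) = 3 * 1.287296 = 3.861888, which rounds to 3.8619.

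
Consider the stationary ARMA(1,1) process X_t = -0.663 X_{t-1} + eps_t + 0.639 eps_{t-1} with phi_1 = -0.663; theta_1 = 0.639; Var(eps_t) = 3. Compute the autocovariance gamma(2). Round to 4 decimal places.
\gamma(2) = 0.0491

Multiply the model equation by X_{t-k} and take expectations. With theta_0 = psi_0 = 1 and psi_j the MA(infinity) weights, this gives
  gamma(k) - sum_i phi_i gamma(k-i) = c_k,
  c_k = sigma^2 * sum_{j=k..q} theta_j psi_{j-k}   (c_k = 0 for k > q),
using gamma(-m) = gamma(m).
psi-weights needed (psi_j = theta_j + sum_i phi_i psi_{j-i}):
  psi_1 = theta_1 + phi_1 = 0.639 + (-0.663) = -0.024
Right-hand sides:
  c_0 = sigma^2 (1 + theta_1 psi_1) = 3 * (1 + (0.639)(-0.024)) = 3 * 0.984664 = 2.953992
  c_1 = sigma^2 theta_1 = 3 * (0.639) = 1.917
  c_2 = 0
Equations for k = 0 and k = 1 (AR order 1):
  gamma(0) = phi_1 gamma(1) + c_0
  gamma(1) = phi_1 gamma(0) + c_1
Substituting the second into the first: gamma(0) (1 - phi_1^2) = c_0 + phi_1 c_1, so
  gamma(0) = (c_0 + phi_1 c_1) / (1 - phi_1^2) = (2.953992 + (-0.663)(1.917)) / (1 - (-0.663)^2) = 1.683021 / 0.560431 = 3.003083.
  gamma(1) = phi_1 gamma(0) + c_1 = (-0.663)(3.003083) + (1.917) = -0.074044.
For k = 2 (> q): gamma(2) = phi_1 gamma(1) = (-0.663)(-0.074044) = 0.049091.
Therefore gamma(2) = 0.0491 (to 4 decimal places).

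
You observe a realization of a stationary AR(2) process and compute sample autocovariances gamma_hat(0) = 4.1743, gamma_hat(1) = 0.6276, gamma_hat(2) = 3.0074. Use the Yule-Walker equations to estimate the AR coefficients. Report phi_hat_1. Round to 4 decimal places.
\hat\phi_{1} = 0.0430

The Yule-Walker equations for an AR(p) process read, in matrix form,
  Gamma_p phi = r_p,   with   (Gamma_p)_{ij} = gamma(|i - j|),
                       (r_p)_i = gamma(i),   i,j = 1..p.
Substitute the sample gammas (Toeplitz matrix and right-hand side of size 2):
  Gamma_p = [[4.1743, 0.6276], [0.6276, 4.1743]]
  r_p     = [0.6276, 3.0074]
Written out:
  4.1743 phi_1 + 0.6276 phi_2 = 0.6276
  0.6276 phi_1 + 4.1743 phi_2 = 3.0074
Solve by Cramer's rule:
  det = gamma(0)^2 - gamma(1)^2 = (4.1743)^2 - (0.6276)^2 = 17.42478049 - 0.39388176 = 17.03089873
  phi_hat_1 = [gamma(1) gamma(0) - gamma(1) gamma(2)] / det = [(0.6276)(4.1743) - (0.6276)(3.0074)] / 17.03089873 = 0.73234644 / 17.03089873 = 0.043
  phi_hat_2 = [gamma(0) gamma(2) - gamma(1)^2] / det = [(4.1743)(3.0074) - (0.6276)^2] / 17.03089873 = 12.15990806 / 17.03089873 = 0.714
So phi_hat = [0.0430, 0.7140].
Therefore phi_hat_1 = 0.0430.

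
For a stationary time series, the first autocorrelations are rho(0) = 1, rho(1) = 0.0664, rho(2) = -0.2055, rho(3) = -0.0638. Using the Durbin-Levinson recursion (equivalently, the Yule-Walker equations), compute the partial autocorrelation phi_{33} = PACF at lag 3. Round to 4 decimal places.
\phi_{33} = -0.0350

The PACF at lag k is phi_{kk}, the last component of the solution
to the Yule-Walker system G_k phi = r_k where
  (G_k)_{ij} = rho(|i - j|), (r_k)_i = rho(i), i,j = 1..k.
Equivalently, Durbin-Levinson gives phi_{kk} iteratively:
  phi_{11} = rho(1)
  phi_{kk} = [rho(k) - sum_{j=1..k-1} phi_{k-1,j} rho(k-j)]
            / [1 - sum_{j=1..k-1} phi_{k-1,j} rho(j)],
  phi_{k,j} = phi_{k-1,j} - phi_{kk} phi_{k-1,k-j},  j = 1..k-1.
Step k = 1:
  phi_11 = rho(1) = 0.0664.
Step k = 2:
  phi_22 = [rho(2) - phi_11 rho(1)] / [1 - phi_11 rho(1)] = [-0.2055 - (0.0664)(0.0664)] / [1 - (0.0664)(0.0664)]
         = -0.20990896 / 0.99559104 = -0.210839.
  Update: phi_21 = phi_11 - phi_22 phi_11 = 0.0664 - (-0.210839)(0.0664) = 0.0804.
Step k = 3:
  phi_33 = [rho(3) - phi_21 rho(2) - phi_22 rho(1)] / [1 - phi_21 rho(1) - phi_22 rho(2)]
    numerator   = -0.0638 - (0.0804)(-0.2055) - (-0.210839)(0.0664) = -0.03327819
    denominator = 1 - (0.0804)(0.0664) - (-0.210839)(-0.2055) = 0.95133414
  phi_33 = -0.03327819 / 0.95133414 = -0.035.
Therefore phi_{33} = -0.0350.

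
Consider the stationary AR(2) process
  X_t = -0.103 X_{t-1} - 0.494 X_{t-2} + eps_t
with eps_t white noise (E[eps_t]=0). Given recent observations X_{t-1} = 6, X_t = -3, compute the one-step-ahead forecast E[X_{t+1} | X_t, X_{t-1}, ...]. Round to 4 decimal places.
E[X_{t+1} \mid \mathcal F_t] = -2.6550

For an AR(p) model X_t = c + sum_i phi_i X_{t-i} + eps_t, the
one-step-ahead conditional mean is
  E[X_{t+1} | X_t, ...] = c + sum_i phi_i X_{t+1-i}.
Substitute known values:
  E[X_{t+1} | ...] = (-0.103) * (-3) + (-0.494) * (6)
                   = -2.6550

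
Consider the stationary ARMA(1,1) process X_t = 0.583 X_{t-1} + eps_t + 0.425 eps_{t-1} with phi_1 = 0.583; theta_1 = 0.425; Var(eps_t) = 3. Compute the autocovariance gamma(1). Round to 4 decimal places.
\gamma(1) = 5.7161

Multiply the model equation by X_{t-k} and take expectations. With theta_0 = psi_0 = 1 and psi_j the MA(infinity) weights, this gives
  gamma(k) - sum_i phi_i gamma(k-i) = c_k,
  c_k = sigma^2 * sum_{j=k..q} theta_j psi_{j-k}   (c_k = 0 for k > q),
using gamma(-m) = gamma(m).
psi-weights needed (psi_j = theta_j + sum_i phi_i psi_{j-i}):
  psi_1 = theta_1 + phi_1 = 0.425 + (0.583) = 1.008
Right-hand sides:
  c_0 = sigma^2 (1 + theta_1 psi_1) = 3 * (1 + (0.425)(1.008)) = 3 * 1.4284 = 4.2852
  c_1 = sigma^2 theta_1 = 3 * (0.425) = 1.275
  c_2 = 0
Equations for k = 0 and k = 1 (AR order 1):
  gamma(0) = phi_1 gamma(1) + c_0
  gamma(1) = phi_1 gamma(0) + c_1
Substituting the second into the first: gamma(0) (1 - phi_1^2) = c_0 + phi_1 c_1, so
  gamma(0) = (c_0 + phi_1 c_1) / (1 - phi_1^2) = (4.2852 + (0.583)(1.275)) / (1 - (0.583)^2) = 5.028525 / 0.660111 = 7.617696.
  gamma(1) = phi_1 gamma(0) + c_1 = (0.583)(7.617696) + (1.275) = 5.716117.
Therefore gamma(1) = 5.7161 (to 4 decimal places).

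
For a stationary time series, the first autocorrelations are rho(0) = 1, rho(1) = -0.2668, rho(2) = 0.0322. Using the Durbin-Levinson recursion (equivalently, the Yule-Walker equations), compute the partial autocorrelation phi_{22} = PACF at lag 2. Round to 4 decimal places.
\phi_{22} = -0.0420

The PACF at lag k is phi_{kk}, the last component of the solution
to the Yule-Walker system G_k phi = r_k where
  (G_k)_{ij} = rho(|i - j|), (r_k)_i = rho(i), i,j = 1..k.
Equivalently, Durbin-Levinson gives phi_{kk} iteratively:
  phi_{11} = rho(1)
  phi_{kk} = [rho(k) - sum_{j=1..k-1} phi_{k-1,j} rho(k-j)]
            / [1 - sum_{j=1..k-1} phi_{k-1,j} rho(j)],
  phi_{k,j} = phi_{k-1,j} - phi_{kk} phi_{k-1,k-j},  j = 1..k-1.
Step k = 1:
  phi_11 = rho(1) = -0.2668.
Step k = 2:
  phi_22 = [rho(2) - phi_11 rho(1)] / [1 - phi_11 rho(1)] = [0.0322 - (-0.2668)(-0.2668)] / [1 - (-0.2668)(-0.2668)]
         = -0.03898224 / 0.92881776 = -0.042.
Therefore phi_{22} = -0.0420.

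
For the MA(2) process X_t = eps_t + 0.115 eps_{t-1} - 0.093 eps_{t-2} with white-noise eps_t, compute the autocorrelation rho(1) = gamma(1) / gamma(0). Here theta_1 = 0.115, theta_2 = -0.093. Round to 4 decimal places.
\rho(1) = 0.1021

For an MA(q) process with theta_0 = 1, the autocovariance is
  gamma(k) = sigma^2 * sum_{i=0..q-k} theta_i * theta_{i+k},
and rho(k) = gamma(k) / gamma(0). Sigma^2 cancels.
  numerator   = (1)*(0.115) + (0.115)*(-0.093) = 0.104305.
  denominator = (1)^2 + (0.115)^2 + (-0.093)^2 = 1.021874.
  rho(1) = 0.104305 / 1.021874 = 0.1021.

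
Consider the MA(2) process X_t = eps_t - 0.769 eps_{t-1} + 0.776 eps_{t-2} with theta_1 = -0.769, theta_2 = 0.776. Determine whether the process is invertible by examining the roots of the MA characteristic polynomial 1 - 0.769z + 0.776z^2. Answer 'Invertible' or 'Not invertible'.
\text{Invertible}

The MA(q) characteristic polynomial is P(z) = 1 - 0.769z + 0.776z^2.
Invertibility requires all roots to lie outside the unit circle, i.e. |z| > 1 for every root.
Set 1 + (-0.769) z + (0.776) z^2 = 0, i.e. a z^2 + b z + c = 0 with a = 0.776, b = -0.769, c = 1.
Discriminant D = b^2 - 4ac = (-0.769)^2 - 4*(0.776)*1 = 0.591361 - (3.104) = -2.512639.
D < 0, so the roots are the complex-conjugate pair z = (-b +/- i sqrt(-D)) / (2a) = 0.4955 +/- 1.0213i.
For a conjugate pair |z|^2 = z * conj(z) = (product of roots) = c/a = 1/(0.776) = 1.28866, so |z| = sqrt(1.28866) = 1.1352 for both roots.
Moduli of all roots: 1.1352, 1.1352.
All moduli strictly greater than 1? Yes.
Verdict: Invertible.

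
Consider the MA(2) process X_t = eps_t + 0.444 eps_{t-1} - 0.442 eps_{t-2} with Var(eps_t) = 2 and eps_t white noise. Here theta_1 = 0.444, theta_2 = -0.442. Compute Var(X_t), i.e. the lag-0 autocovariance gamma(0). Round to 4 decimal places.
\gamma(0) = 2.7850

For an MA(q) process X_t = eps_t + sum_i theta_i eps_{t-i} with
Var(eps_t) = sigma^2, the variance is
  gamma(0) = sigma^2 * (1 + sum_i theta_i^2).
  sum_i theta_i^2 = (0.444)^2 + (-0.442)^2 = 0.197136 + 0.195364 = 0.3925.
  gamma(0) = 2 * (1 + 0.3925) = 2 * 1.3925 = 2.785, which rounds to 2.7850.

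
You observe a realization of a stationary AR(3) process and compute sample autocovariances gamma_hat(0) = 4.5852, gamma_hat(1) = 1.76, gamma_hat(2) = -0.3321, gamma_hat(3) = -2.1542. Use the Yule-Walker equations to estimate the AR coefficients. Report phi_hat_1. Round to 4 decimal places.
\hat\phi_{1} = 0.3740

The Yule-Walker equations for an AR(p) process read, in matrix form,
  Gamma_p phi = r_p,   with   (Gamma_p)_{ij} = gamma(|i - j|),
                       (r_p)_i = gamma(i),   i,j = 1..p.
Substitute the sample gammas (Toeplitz matrix and right-hand side of size 3):
  Gamma_p = [[4.5852, 1.76, -0.3321], [1.76, 4.5852, 1.76], [-0.3321, 1.76, 4.5852]]
  r_p     = [1.76, -0.3321, -2.1542]
Written out (R1..R3):
  (R1) 4.5852 phi_1 + 1.76 phi_2 - 0.3321 phi_3 = 1.76
  (R2) 1.76 phi_1 + 4.5852 phi_2 + 1.76 phi_3 = -0.3321
  (R3) -0.3321 phi_1 + 1.76 phi_2 + 4.5852 phi_3 = -2.1542
Gaussian elimination:
  R2 <- R2 - (1.76/4.5852) R1 = R2 - (0.383844) R1:  3.909635 phi_2 + 1.887474 phi_3 = -1.007665
  R3 <- R3 - (-0.3321/4.5852) R1 = R3 - (-0.072429) R1:  1.887474 phi_2 + 4.561146 phi_3 = -2.026726
  R3 <- R3 - (1.887474/3.909635) R2 = R3 - (0.482775) R2:  3.649921 phi_3 = -1.54025
Back-substitution:
  phi_hat_3 = -1.54025 / 3.649921 = -0.421995
  phi_hat_2 = (-1.007665 - (1.887474)(-0.421995)) / 3.909635 = -0.05401
  phi_hat_1 = (1.76 - (1.76)(-0.05401) - (-0.3321)(-0.421995)) / 4.5852 = 0.37401
So phi_hat = [0.3740, -0.0540, -0.4220].
Therefore phi_hat_1 = 0.3740.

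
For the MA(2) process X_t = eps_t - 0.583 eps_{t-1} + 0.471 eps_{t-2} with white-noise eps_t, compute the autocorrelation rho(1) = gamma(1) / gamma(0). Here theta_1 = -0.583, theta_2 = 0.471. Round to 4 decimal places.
\rho(1) = -0.5491

For an MA(q) process with theta_0 = 1, the autocovariance is
  gamma(k) = sigma^2 * sum_{i=0..q-k} theta_i * theta_{i+k},
and rho(k) = gamma(k) / gamma(0). Sigma^2 cancels.
  numerator   = (1)*(-0.583) + (-0.583)*(0.471) = -0.857593.
  denominator = (1)^2 + (-0.583)^2 + (0.471)^2 = 1.56173.
  rho(1) = -0.857593 / 1.56173 = -0.5491.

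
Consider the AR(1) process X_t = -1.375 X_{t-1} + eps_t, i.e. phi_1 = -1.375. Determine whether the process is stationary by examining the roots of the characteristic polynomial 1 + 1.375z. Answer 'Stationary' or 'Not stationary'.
\text{Not stationary}

The AR(p) characteristic polynomial is P(z) = 1 + 1.375z.
Stationarity requires all roots to lie outside the unit circle, i.e. |z| > 1 for every root.
This is linear in z: 1 + (1.375) z = 0  =>  z = -1/(1.375) = -0.727273,  |z| = 0.727273.
Moduli of all roots: 0.7273.
All moduli strictly greater than 1? No.
Verdict: Not stationary.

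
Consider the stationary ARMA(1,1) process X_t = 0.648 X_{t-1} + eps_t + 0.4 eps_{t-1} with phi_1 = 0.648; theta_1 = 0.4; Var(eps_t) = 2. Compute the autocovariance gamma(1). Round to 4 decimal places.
\gamma(1) = 4.5497

Multiply the model equation by X_{t-k} and take expectations. With theta_0 = psi_0 = 1 and psi_j the MA(infinity) weights, this gives
  gamma(k) - sum_i phi_i gamma(k-i) = c_k,
  c_k = sigma^2 * sum_{j=k..q} theta_j psi_{j-k}   (c_k = 0 for k > q),
using gamma(-m) = gamma(m).
psi-weights needed (psi_j = theta_j + sum_i phi_i psi_{j-i}):
  psi_1 = theta_1 + phi_1 = 0.4 + (0.648) = 1.048
Right-hand sides:
  c_0 = sigma^2 (1 + theta_1 psi_1) = 2 * (1 + (0.4)(1.048)) = 2 * 1.4192 = 2.8384
  c_1 = sigma^2 theta_1 = 2 * (0.4) = 0.8
  c_2 = 0
Equations for k = 0 and k = 1 (AR order 1):
  gamma(0) = phi_1 gamma(1) + c_0
  gamma(1) = phi_1 gamma(0) + c_1
Substituting the second into the first: gamma(0) (1 - phi_1^2) = c_0 + phi_1 c_1, so
  gamma(0) = (c_0 + phi_1 c_1) / (1 - phi_1^2) = (2.8384 + (0.648)(0.8)) / (1 - (0.648)^2) = 3.3568 / 0.580096 = 5.786628.
  gamma(1) = phi_1 gamma(0) + c_1 = (0.648)(5.786628) + (0.8) = 4.549735.
Therefore gamma(1) = 4.5497 (to 4 decimal places).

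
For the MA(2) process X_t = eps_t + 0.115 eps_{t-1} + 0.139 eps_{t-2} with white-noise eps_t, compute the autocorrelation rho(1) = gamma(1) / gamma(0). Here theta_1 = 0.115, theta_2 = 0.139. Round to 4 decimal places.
\rho(1) = 0.1269

For an MA(q) process with theta_0 = 1, the autocovariance is
  gamma(k) = sigma^2 * sum_{i=0..q-k} theta_i * theta_{i+k},
and rho(k) = gamma(k) / gamma(0). Sigma^2 cancels.
  numerator   = (1)*(0.115) + (0.115)*(0.139) = 0.130985.
  denominator = (1)^2 + (0.115)^2 + (0.139)^2 = 1.032546.
  rho(1) = 0.130985 / 1.032546 = 0.1269.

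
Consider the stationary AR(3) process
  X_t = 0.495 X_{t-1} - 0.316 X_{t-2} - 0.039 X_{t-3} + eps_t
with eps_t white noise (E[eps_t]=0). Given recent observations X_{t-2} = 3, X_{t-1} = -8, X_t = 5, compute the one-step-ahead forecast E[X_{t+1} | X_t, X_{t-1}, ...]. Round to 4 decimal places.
E[X_{t+1} \mid \mathcal F_t] = 4.8860

For an AR(p) model X_t = c + sum_i phi_i X_{t-i} + eps_t, the
one-step-ahead conditional mean is
  E[X_{t+1} | X_t, ...] = c + sum_i phi_i X_{t+1-i}.
Substitute known values:
  E[X_{t+1} | ...] = (0.495) * (5) + (-0.316) * (-8) + (-0.039) * (3)
                   = 4.8860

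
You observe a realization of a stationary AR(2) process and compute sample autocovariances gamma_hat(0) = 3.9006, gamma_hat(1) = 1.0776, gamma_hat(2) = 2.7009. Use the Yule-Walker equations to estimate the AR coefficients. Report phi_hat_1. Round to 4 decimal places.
\hat\phi_{1} = 0.0920

The Yule-Walker equations for an AR(p) process read, in matrix form,
  Gamma_p phi = r_p,   with   (Gamma_p)_{ij} = gamma(|i - j|),
                       (r_p)_i = gamma(i),   i,j = 1..p.
Substitute the sample gammas (Toeplitz matrix and right-hand side of size 2):
  Gamma_p = [[3.9006, 1.0776], [1.0776, 3.9006]]
  r_p     = [1.0776, 2.7009]
Written out:
  3.9006 phi_1 + 1.0776 phi_2 = 1.0776
  1.0776 phi_1 + 3.9006 phi_2 = 2.7009
Solve by Cramer's rule:
  det = gamma(0)^2 - gamma(1)^2 = (3.9006)^2 - (1.0776)^2 = 15.21468036 - 1.16122176 = 14.0534586
  phi_hat_1 = [gamma(1) gamma(0) - gamma(1) gamma(2)] / det = [(1.0776)(3.9006) - (1.0776)(2.7009)] / 14.0534586 = 1.29279672 / 14.0534586 = 0.092
  phi_hat_2 = [gamma(0) gamma(2) - gamma(1)^2] / det = [(3.9006)(2.7009) - (1.0776)^2] / 14.0534586 = 9.37390878 / 14.0534586 = 0.667
So phi_hat = [0.0920, 0.6670].
Therefore phi_hat_1 = 0.0920.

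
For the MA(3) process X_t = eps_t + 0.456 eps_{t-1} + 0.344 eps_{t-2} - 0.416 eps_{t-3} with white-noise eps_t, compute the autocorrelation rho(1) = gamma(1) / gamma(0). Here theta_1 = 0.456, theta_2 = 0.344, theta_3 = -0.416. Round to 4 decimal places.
\rho(1) = 0.3133

For an MA(q) process with theta_0 = 1, the autocovariance is
  gamma(k) = sigma^2 * sum_{i=0..q-k} theta_i * theta_{i+k},
and rho(k) = gamma(k) / gamma(0). Sigma^2 cancels.
  numerator   = (1)*(0.456) + (0.456)*(0.344) + (0.344)*(-0.416) = 0.46976.
  denominator = (1)^2 + (0.456)^2 + (0.344)^2 + (-0.416)^2 = 1.499328.
  rho(1) = 0.46976 / 1.499328 = 0.3133.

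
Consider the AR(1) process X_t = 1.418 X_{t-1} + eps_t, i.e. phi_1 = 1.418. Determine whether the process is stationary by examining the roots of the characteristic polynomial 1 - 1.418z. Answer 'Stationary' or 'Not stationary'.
\text{Not stationary}

The AR(p) characteristic polynomial is P(z) = 1 - 1.418z.
Stationarity requires all roots to lie outside the unit circle, i.e. |z| > 1 for every root.
This is linear in z: 1 + (-1.418) z = 0  =>  z = -1/(-1.418) = 0.705219,  |z| = 0.705219.
Moduli of all roots: 0.7052.
All moduli strictly greater than 1? No.
Verdict: Not stationary.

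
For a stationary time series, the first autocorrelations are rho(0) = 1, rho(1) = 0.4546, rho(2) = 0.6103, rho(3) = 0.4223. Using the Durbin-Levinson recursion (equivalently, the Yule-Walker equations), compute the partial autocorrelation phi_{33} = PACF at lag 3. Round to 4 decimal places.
\phi_{33} = 0.0931

The PACF at lag k is phi_{kk}, the last component of the solution
to the Yule-Walker system G_k phi = r_k where
  (G_k)_{ij} = rho(|i - j|), (r_k)_i = rho(i), i,j = 1..k.
Equivalently, Durbin-Levinson gives phi_{kk} iteratively:
  phi_{11} = rho(1)
  phi_{kk} = [rho(k) - sum_{j=1..k-1} phi_{k-1,j} rho(k-j)]
            / [1 - sum_{j=1..k-1} phi_{k-1,j} rho(j)],
  phi_{k,j} = phi_{k-1,j} - phi_{kk} phi_{k-1,k-j},  j = 1..k-1.
Step k = 1:
  phi_11 = rho(1) = 0.4546.
Step k = 2:
  phi_22 = [rho(2) - phi_11 rho(1)] / [1 - phi_11 rho(1)] = [0.6103 - (0.4546)(0.4546)] / [1 - (0.4546)(0.4546)]
         = 0.40363884 / 0.79333884 = 0.508785.
  Update: phi_21 = phi_11 - phi_22 phi_11 = 0.4546 - (0.508785)(0.4546) = 0.223306.
Step k = 3:
  phi_33 = [rho(3) - phi_21 rho(2) - phi_22 rho(1)] / [1 - phi_21 rho(1) - phi_22 rho(2)]
    numerator   = 0.4223 - (0.223306)(0.6103) - (0.508785)(0.4546) = 0.05472249
    denominator = 1 - (0.223306)(0.4546) - (0.508785)(0.6103) = 0.58797348
  phi_33 = 0.05472249 / 0.58797348 = 0.0931.
Therefore phi_{33} = 0.0931.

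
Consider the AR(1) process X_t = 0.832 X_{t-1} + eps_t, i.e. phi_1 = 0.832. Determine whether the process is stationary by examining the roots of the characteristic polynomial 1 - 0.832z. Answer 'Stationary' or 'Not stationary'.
\text{Stationary}

The AR(p) characteristic polynomial is P(z) = 1 - 0.832z.
Stationarity requires all roots to lie outside the unit circle, i.e. |z| > 1 for every root.
This is linear in z: 1 + (-0.832) z = 0  =>  z = -1/(-0.832) = 1.201923,  |z| = 1.201923.
Moduli of all roots: 1.2019.
All moduli strictly greater than 1? Yes.
Verdict: Stationary.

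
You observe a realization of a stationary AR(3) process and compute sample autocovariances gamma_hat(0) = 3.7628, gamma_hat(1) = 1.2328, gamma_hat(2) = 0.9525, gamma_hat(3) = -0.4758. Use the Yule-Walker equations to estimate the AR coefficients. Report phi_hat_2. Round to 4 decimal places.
\hat\phi_{2} = 0.2420

The Yule-Walker equations for an AR(p) process read, in matrix form,
  Gamma_p phi = r_p,   with   (Gamma_p)_{ij} = gamma(|i - j|),
                       (r_p)_i = gamma(i),   i,j = 1..p.
Substitute the sample gammas (Toeplitz matrix and right-hand side of size 3):
  Gamma_p = [[3.7628, 1.2328, 0.9525], [1.2328, 3.7628, 1.2328], [0.9525, 1.2328, 3.7628]]
  r_p     = [1.2328, 0.9525, -0.4758]
Written out (R1..R3):
  (R1) 3.7628 phi_1 + 1.2328 phi_2 + 0.9525 phi_3 = 1.2328
  (R2) 1.2328 phi_1 + 3.7628 phi_2 + 1.2328 phi_3 = 0.9525
  (R3) 0.9525 phi_1 + 1.2328 phi_2 + 3.7628 phi_3 = -0.4758
Gaussian elimination:
  R2 <- R2 - (1.2328/3.7628) R1 = R2 - (0.327628) R1:  3.3589 phi_2 + 0.920734 phi_3 = 0.5486
  R3 <- R3 - (0.9525/3.7628) R1 = R3 - (0.253136) R1:  0.920734 phi_2 + 3.521688 phi_3 = -0.787866
  R3 <- R3 - (0.920734/3.3589) R2 = R3 - (0.274118) R2:  3.269298 phi_3 = -0.938247
Back-substitution:
  phi_hat_3 = -0.938247 / 3.269298 = -0.286987
  phi_hat_2 = (0.5486 - (0.920734)(-0.286987)) / 3.3589 = 0.241996
  phi_hat_1 = (1.2328 - (1.2328)(0.241996) - (0.9525)(-0.286987)) / 3.7628 = 0.320991
So phi_hat = [0.3210, 0.2420, -0.2870].
Therefore phi_hat_2 = 0.2420.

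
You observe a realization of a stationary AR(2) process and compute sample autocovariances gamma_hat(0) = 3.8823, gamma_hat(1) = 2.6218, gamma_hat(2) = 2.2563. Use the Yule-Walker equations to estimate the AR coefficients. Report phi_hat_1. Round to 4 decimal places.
\hat\phi_{1} = 0.5200

The Yule-Walker equations for an AR(p) process read, in matrix form,
  Gamma_p phi = r_p,   with   (Gamma_p)_{ij} = gamma(|i - j|),
                       (r_p)_i = gamma(i),   i,j = 1..p.
Substitute the sample gammas (Toeplitz matrix and right-hand side of size 2):
  Gamma_p = [[3.8823, 2.6218], [2.6218, 3.8823]]
  r_p     = [2.6218, 2.2563]
Written out:
  3.8823 phi_1 + 2.6218 phi_2 = 2.6218
  2.6218 phi_1 + 3.8823 phi_2 = 2.2563
Solve by Cramer's rule:
  det = gamma(0)^2 - gamma(1)^2 = (3.8823)^2 - (2.6218)^2 = 15.07225329 - 6.87383524 = 8.19841805
  phi_hat_1 = [gamma(1) gamma(0) - gamma(1) gamma(2)] / det = [(2.6218)(3.8823) - (2.6218)(2.2563)] / 8.19841805 = 4.2630468 / 8.19841805 = 0.52
  phi_hat_2 = [gamma(0) gamma(2) - gamma(1)^2] / det = [(3.8823)(2.2563) - (2.6218)^2] / 8.19841805 = 1.88579825 / 8.19841805 = 0.23
So phi_hat = [0.5200, 0.2300].
Therefore phi_hat_1 = 0.5200.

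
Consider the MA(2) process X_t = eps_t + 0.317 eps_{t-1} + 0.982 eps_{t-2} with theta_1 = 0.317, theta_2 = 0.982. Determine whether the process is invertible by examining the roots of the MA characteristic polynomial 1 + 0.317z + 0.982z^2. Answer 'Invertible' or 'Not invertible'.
\text{Invertible}

The MA(q) characteristic polynomial is P(z) = 1 + 0.317z + 0.982z^2.
Invertibility requires all roots to lie outside the unit circle, i.e. |z| > 1 for every root.
Set 1 + (0.317) z + (0.982) z^2 = 0, i.e. a z^2 + b z + c = 0 with a = 0.982, b = 0.317, c = 1.
Discriminant D = b^2 - 4ac = (0.317)^2 - 4*(0.982)*1 = 0.100489 - (3.928) = -3.827511.
D < 0, so the roots are the complex-conjugate pair z = (-b +/- i sqrt(-D)) / (2a) = -0.1614 +/- 0.9961i.
For a conjugate pair |z|^2 = z * conj(z) = (product of roots) = c/a = 1/(0.982) = 1.01833, so |z| = sqrt(1.01833) = 1.0091 for both roots.
Moduli of all roots: 1.0091, 1.0091.
All moduli strictly greater than 1? Yes.
Verdict: Invertible.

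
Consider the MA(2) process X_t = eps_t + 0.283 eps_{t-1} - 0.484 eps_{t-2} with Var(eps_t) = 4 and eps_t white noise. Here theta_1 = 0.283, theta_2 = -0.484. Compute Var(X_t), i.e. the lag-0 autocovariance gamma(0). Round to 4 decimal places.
\gamma(0) = 5.2574

For an MA(q) process X_t = eps_t + sum_i theta_i eps_{t-i} with
Var(eps_t) = sigma^2, the variance is
  gamma(0) = sigma^2 * (1 + sum_i theta_i^2).
  sum_i theta_i^2 = (0.283)^2 + (-0.484)^2 = 0.080089 + 0.234256 = 0.314345.
  gamma(0) = 4 * (1 + 0.314345) = 4 * 1.314345 = 5.25738, which rounds to 5.2574.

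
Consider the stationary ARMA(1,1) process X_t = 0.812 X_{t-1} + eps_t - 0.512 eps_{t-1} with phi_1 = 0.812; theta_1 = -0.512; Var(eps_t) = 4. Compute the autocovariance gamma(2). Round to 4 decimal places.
\gamma(2) = 1.6712

Multiply the model equation by X_{t-k} and take expectations. With theta_0 = psi_0 = 1 and psi_j the MA(infinity) weights, this gives
  gamma(k) - sum_i phi_i gamma(k-i) = c_k,
  c_k = sigma^2 * sum_{j=k..q} theta_j psi_{j-k}   (c_k = 0 for k > q),
using gamma(-m) = gamma(m).
psi-weights needed (psi_j = theta_j + sum_i phi_i psi_{j-i}):
  psi_1 = theta_1 + phi_1 = -0.512 + (0.812) = 0.3
Right-hand sides:
  c_0 = sigma^2 (1 + theta_1 psi_1) = 4 * (1 + (-0.512)(0.3)) = 4 * 0.8464 = 3.3856
  c_1 = sigma^2 theta_1 = 4 * (-0.512) = -2.048
  c_2 = 0
Equations for k = 0 and k = 1 (AR order 1):
  gamma(0) = phi_1 gamma(1) + c_0
  gamma(1) = phi_1 gamma(0) + c_1
Substituting the second into the first: gamma(0) (1 - phi_1^2) = c_0 + phi_1 c_1, so
  gamma(0) = (c_0 + phi_1 c_1) / (1 - phi_1^2) = (3.3856 + (0.812)(-2.048)) / (1 - (0.812)^2) = 1.722624 / 0.340656 = 5.056785.
  gamma(1) = phi_1 gamma(0) + c_1 = (0.812)(5.056785) + (-2.048) = 2.058109.
For k = 2 (> q): gamma(2) = phi_1 gamma(1) = (0.812)(2.058109) = 1.671185.
Therefore gamma(2) = 1.6712 (to 4 decimal places).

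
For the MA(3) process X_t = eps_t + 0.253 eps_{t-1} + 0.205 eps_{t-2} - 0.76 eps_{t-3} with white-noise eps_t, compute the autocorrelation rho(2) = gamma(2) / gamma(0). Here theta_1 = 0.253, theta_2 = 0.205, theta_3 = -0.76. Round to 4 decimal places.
\rho(2) = 0.0076

For an MA(q) process with theta_0 = 1, the autocovariance is
  gamma(k) = sigma^2 * sum_{i=0..q-k} theta_i * theta_{i+k},
and rho(k) = gamma(k) / gamma(0). Sigma^2 cancels.
  numerator   = (1)*(0.205) + (0.253)*(-0.76) = 0.01272.
  denominator = (1)^2 + (0.253)^2 + (0.205)^2 + (-0.76)^2 = 1.683634.
  rho(2) = 0.01272 / 1.683634 = 0.0076.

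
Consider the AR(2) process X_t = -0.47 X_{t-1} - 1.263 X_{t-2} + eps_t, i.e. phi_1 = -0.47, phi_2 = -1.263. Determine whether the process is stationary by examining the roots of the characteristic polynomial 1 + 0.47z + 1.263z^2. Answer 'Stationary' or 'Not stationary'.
\text{Not stationary}

The AR(p) characteristic polynomial is P(z) = 1 + 0.47z + 1.263z^2.
Stationarity requires all roots to lie outside the unit circle, i.e. |z| > 1 for every root.
Set 1 + (0.47) z + (1.263) z^2 = 0, i.e. a z^2 + b z + c = 0 with a = 1.263, b = 0.47, c = 1.
Discriminant D = b^2 - 4ac = (0.47)^2 - 4*(1.263)*1 = 0.2209 - (5.052) = -4.8311.
D < 0, so the roots are the complex-conjugate pair z = (-b +/- i sqrt(-D)) / (2a) = -0.1861 +/- 0.8701i.
For a conjugate pair |z|^2 = z * conj(z) = (product of roots) = c/a = 1/(1.263) = 0.791766, so |z| = sqrt(0.791766) = 0.8898 for both roots.
Moduli of all roots: 0.8898, 0.8898.
All moduli strictly greater than 1? No.
Verdict: Not stationary.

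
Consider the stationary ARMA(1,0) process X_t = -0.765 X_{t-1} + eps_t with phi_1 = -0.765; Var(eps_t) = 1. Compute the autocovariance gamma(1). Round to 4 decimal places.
\gamma(1) = -1.8444

Multiply the model equation by X_{t-k} and take expectations. With theta_0 = psi_0 = 1 and psi_j the MA(infinity) weights, this gives
  gamma(k) - sum_i phi_i gamma(k-i) = c_k,
  c_k = sigma^2 * sum_{j=k..q} theta_j psi_{j-k}   (c_k = 0 for k > q),
using gamma(-m) = gamma(m).
Pure AR (q = 0): c_0 = sigma^2 = 1, c_k = 0 for k >= 1.
Equations for k = 0 and k = 1 (AR order 1):
  gamma(0) = phi_1 gamma(1) + c_0
  gamma(1) = phi_1 gamma(0) + c_1
Substituting the second into the first: gamma(0) (1 - phi_1^2) = c_0 + phi_1 c_1, so
  gamma(0) = c_0 / (1 - phi_1^2) = 1 / (1 - (-0.765)^2) = 1 / 0.414775 = 2.410946.
  gamma(1) = phi_1 gamma(0) = (-0.765)(2.410946) = -1.844373.
Therefore gamma(1) = -1.8444 (to 4 decimal places).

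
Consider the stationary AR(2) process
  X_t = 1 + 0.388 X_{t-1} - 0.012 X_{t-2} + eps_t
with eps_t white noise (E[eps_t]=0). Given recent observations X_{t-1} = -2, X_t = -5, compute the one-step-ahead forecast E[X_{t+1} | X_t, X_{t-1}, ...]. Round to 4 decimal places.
E[X_{t+1} \mid \mathcal F_t] = -0.9160

For an AR(p) model X_t = c + sum_i phi_i X_{t-i} + eps_t, the
one-step-ahead conditional mean is
  E[X_{t+1} | X_t, ...] = c + sum_i phi_i X_{t+1-i}.
Substitute known values:
  E[X_{t+1} | ...] = 1 + (0.388) * (-5) + (-0.012) * (-2)
                   = -0.9160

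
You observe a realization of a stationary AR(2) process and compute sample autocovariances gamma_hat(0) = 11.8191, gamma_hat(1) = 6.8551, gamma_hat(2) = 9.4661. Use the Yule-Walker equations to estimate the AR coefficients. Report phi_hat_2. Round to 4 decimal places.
\hat\phi_{2} = 0.7000

The Yule-Walker equations for an AR(p) process read, in matrix form,
  Gamma_p phi = r_p,   with   (Gamma_p)_{ij} = gamma(|i - j|),
                       (r_p)_i = gamma(i),   i,j = 1..p.
Substitute the sample gammas (Toeplitz matrix and right-hand side of size 2):
  Gamma_p = [[11.8191, 6.8551], [6.8551, 11.8191]]
  r_p     = [6.8551, 9.4661]
Written out:
  11.8191 phi_1 + 6.8551 phi_2 = 6.8551
  6.8551 phi_1 + 11.8191 phi_2 = 9.4661
Solve by Cramer's rule:
  det = gamma(0)^2 - gamma(1)^2 = (11.8191)^2 - (6.8551)^2 = 139.69112481 - 46.99239601 = 92.6987288
  phi_hat_1 = [gamma(1) gamma(0) - gamma(1) gamma(2)] / det = [(6.8551)(11.8191) - (6.8551)(9.4661)] / 92.6987288 = 16.1300503 / 92.6987288 = 0.174
  phi_hat_2 = [gamma(0) gamma(2) - gamma(1)^2] / det = [(11.8191)(9.4661) - (6.8551)^2] / 92.6987288 = 64.8883865 / 92.6987288 = 0.7
So phi_hat = [0.1740, 0.7000].
Therefore phi_hat_2 = 0.7000.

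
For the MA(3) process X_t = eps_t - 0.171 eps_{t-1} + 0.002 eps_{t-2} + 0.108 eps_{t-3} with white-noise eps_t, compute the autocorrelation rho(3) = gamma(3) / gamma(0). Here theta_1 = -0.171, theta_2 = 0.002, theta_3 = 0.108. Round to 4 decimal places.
\rho(3) = 0.1038

For an MA(q) process with theta_0 = 1, the autocovariance is
  gamma(k) = sigma^2 * sum_{i=0..q-k} theta_i * theta_{i+k},
and rho(k) = gamma(k) / gamma(0). Sigma^2 cancels.
  numerator   = (1)*(0.108) = 0.108.
  denominator = (1)^2 + (-0.171)^2 + (0.002)^2 + (0.108)^2 = 1.040909.
  rho(3) = 0.108 / 1.040909 = 0.1038.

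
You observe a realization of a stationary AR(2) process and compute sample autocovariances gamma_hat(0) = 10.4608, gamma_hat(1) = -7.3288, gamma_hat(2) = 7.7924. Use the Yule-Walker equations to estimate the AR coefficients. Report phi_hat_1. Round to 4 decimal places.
\hat\phi_{1} = -0.3510

The Yule-Walker equations for an AR(p) process read, in matrix form,
  Gamma_p phi = r_p,   with   (Gamma_p)_{ij} = gamma(|i - j|),
                       (r_p)_i = gamma(i),   i,j = 1..p.
Substitute the sample gammas (Toeplitz matrix and right-hand side of size 2):
  Gamma_p = [[10.4608, -7.3288], [-7.3288, 10.4608]]
  r_p     = [-7.3288, 7.7924]
Written out:
  10.4608 phi_1 - 7.3288 phi_2 = -7.3288
  -7.3288 phi_1 + 10.4608 phi_2 = 7.7924
Solve by Cramer's rule:
  det = gamma(0)^2 - gamma(1)^2 = (10.4608)^2 - (-7.3288)^2 = 109.42833664 - 53.71130944 = 55.7170272
  phi_hat_1 = [gamma(1) gamma(0) - gamma(1) gamma(2)] / det = [(-7.3288)(10.4608) - (-7.3288)(7.7924)] / 55.7170272 = -19.55616992 / 55.7170272 = -0.351
  phi_hat_2 = [gamma(0) gamma(2) - gamma(1)^2] / det = [(10.4608)(7.7924) - (-7.3288)^2] / 55.7170272 = 27.80342848 / 55.7170272 = 0.499
So phi_hat = [-0.3510, 0.4990].
Therefore phi_hat_1 = -0.3510.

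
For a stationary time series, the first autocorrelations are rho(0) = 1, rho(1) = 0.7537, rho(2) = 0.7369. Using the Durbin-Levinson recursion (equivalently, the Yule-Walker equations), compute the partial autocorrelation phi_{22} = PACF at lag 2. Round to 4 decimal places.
\phi_{22} = 0.3909

The PACF at lag k is phi_{kk}, the last component of the solution
to the Yule-Walker system G_k phi = r_k where
  (G_k)_{ij} = rho(|i - j|), (r_k)_i = rho(i), i,j = 1..k.
Equivalently, Durbin-Levinson gives phi_{kk} iteratively:
  phi_{11} = rho(1)
  phi_{kk} = [rho(k) - sum_{j=1..k-1} phi_{k-1,j} rho(k-j)]
            / [1 - sum_{j=1..k-1} phi_{k-1,j} rho(j)],
  phi_{k,j} = phi_{k-1,j} - phi_{kk} phi_{k-1,k-j},  j = 1..k-1.
Step k = 1:
  phi_11 = rho(1) = 0.7537.
Step k = 2:
  phi_22 = [rho(2) - phi_11 rho(1)] / [1 - phi_11 rho(1)] = [0.7369 - (0.7537)(0.7537)] / [1 - (0.7537)(0.7537)]
         = 0.16883631 / 0.43193631 = 0.3909.
Therefore phi_{22} = 0.3909.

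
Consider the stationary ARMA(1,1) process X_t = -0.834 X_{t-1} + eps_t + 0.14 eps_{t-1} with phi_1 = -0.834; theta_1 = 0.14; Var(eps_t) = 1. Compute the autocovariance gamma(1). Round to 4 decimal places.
\gamma(1) = -2.0134

Multiply the model equation by X_{t-k} and take expectations. With theta_0 = psi_0 = 1 and psi_j the MA(infinity) weights, this gives
  gamma(k) - sum_i phi_i gamma(k-i) = c_k,
  c_k = sigma^2 * sum_{j=k..q} theta_j psi_{j-k}   (c_k = 0 for k > q),
using gamma(-m) = gamma(m).
psi-weights needed (psi_j = theta_j + sum_i phi_i psi_{j-i}):
  psi_1 = theta_1 + phi_1 = 0.14 + (-0.834) = -0.694
Right-hand sides:
  c_0 = sigma^2 (1 + theta_1 psi_1) = 1 * (1 + (0.14)(-0.694)) = 1 * 0.90284 = 0.90284
  c_1 = sigma^2 theta_1 = 1 * (0.14) = 0.14
  c_2 = 0
Equations for k = 0 and k = 1 (AR order 1):
  gamma(0) = phi_1 gamma(1) + c_0
  gamma(1) = phi_1 gamma(0) + c_1
Substituting the second into the first: gamma(0) (1 - phi_1^2) = c_0 + phi_1 c_1, so
  gamma(0) = (c_0 + phi_1 c_1) / (1 - phi_1^2) = (0.90284 + (-0.834)(0.14)) / (1 - (-0.834)^2) = 0.78608 / 0.304444 = 2.582018.
  gamma(1) = phi_1 gamma(0) + c_1 = (-0.834)(2.582018) + (0.14) = -2.013403.
Therefore gamma(1) = -2.0134 (to 4 decimal places).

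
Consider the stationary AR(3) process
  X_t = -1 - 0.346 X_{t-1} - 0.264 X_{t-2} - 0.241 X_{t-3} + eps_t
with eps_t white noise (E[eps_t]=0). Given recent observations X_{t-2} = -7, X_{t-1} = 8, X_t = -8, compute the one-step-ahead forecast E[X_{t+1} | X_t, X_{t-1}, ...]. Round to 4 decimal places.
E[X_{t+1} \mid \mathcal F_t] = 1.3430

For an AR(p) model X_t = c + sum_i phi_i X_{t-i} + eps_t, the
one-step-ahead conditional mean is
  E[X_{t+1} | X_t, ...] = c + sum_i phi_i X_{t+1-i}.
Substitute known values:
  E[X_{t+1} | ...] = -1 + (-0.346) * (-8) + (-0.264) * (8) + (-0.241) * (-7)
                   = 1.3430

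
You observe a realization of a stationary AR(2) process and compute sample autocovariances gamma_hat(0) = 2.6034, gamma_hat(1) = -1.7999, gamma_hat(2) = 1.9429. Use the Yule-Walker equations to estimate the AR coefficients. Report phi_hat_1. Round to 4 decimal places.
\hat\phi_{1} = -0.3360

The Yule-Walker equations for an AR(p) process read, in matrix form,
  Gamma_p phi = r_p,   with   (Gamma_p)_{ij} = gamma(|i - j|),
                       (r_p)_i = gamma(i),   i,j = 1..p.
Substitute the sample gammas (Toeplitz matrix and right-hand side of size 2):
  Gamma_p = [[2.6034, -1.7999], [-1.7999, 2.6034]]
  r_p     = [-1.7999, 1.9429]
Written out:
  2.6034 phi_1 - 1.7999 phi_2 = -1.7999
  -1.7999 phi_1 + 2.6034 phi_2 = 1.9429
Solve by Cramer's rule:
  det = gamma(0)^2 - gamma(1)^2 = (2.6034)^2 - (-1.7999)^2 = 6.77769156 - 3.23964001 = 3.53805155
  phi_hat_1 = [gamma(1) gamma(0) - gamma(1) gamma(2)] / det = [(-1.7999)(2.6034) - (-1.7999)(1.9429)] / 3.53805155 = -1.18883395 / 3.53805155 = -0.336
  phi_hat_2 = [gamma(0) gamma(2) - gamma(1)^2] / det = [(2.6034)(1.9429) - (-1.7999)^2] / 3.53805155 = 1.81850585 / 3.53805155 = 0.514
So phi_hat = [-0.3360, 0.5140].
Therefore phi_hat_1 = -0.3360.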